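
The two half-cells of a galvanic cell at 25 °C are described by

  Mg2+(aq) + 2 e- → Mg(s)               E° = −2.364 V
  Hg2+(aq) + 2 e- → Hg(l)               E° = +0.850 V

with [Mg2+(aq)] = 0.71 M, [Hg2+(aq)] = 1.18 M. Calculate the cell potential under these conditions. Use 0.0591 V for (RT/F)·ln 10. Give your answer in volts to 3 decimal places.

Hg²⁺/Hg is reduced (cathode, E° = +0.850 V) and Mg²⁺/Mg is oxidized (anode).
The standard potential is +0.850 − (−2.364) = +3.214 V and the balanced reaction transfers n = 2 electrons.
The balanced reaction is Hg2+(aq) + Mg(s) → Hg(l) + Mg2+(aq), so Q = [Mg2+(aq)] / [Hg2+(aq)] = 0.602 and log Q = −0.221.
By the Nernst equation, E = +3.214 − (0.0591/2)·(−0.221) = +3.221 V.

+3.221 V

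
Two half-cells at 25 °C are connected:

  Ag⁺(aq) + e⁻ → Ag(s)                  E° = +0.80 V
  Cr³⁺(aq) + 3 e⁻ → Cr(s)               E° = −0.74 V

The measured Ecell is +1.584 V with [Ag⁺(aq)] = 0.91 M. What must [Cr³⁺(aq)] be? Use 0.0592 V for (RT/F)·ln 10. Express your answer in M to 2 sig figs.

0.0044 M

The Ag⁺/Ag couple has the larger reduction potential, so it is the cathode: E°cell = +0.80 − (−0.74) = +1.54 V and n = 3.
Rearranging E = E° − (0.0592/n)·log Q gives log Q = 3(+1.54 − (+1.584))/0.0592 = −2.230.
For 3 Ag⁺(aq) + Cr(s) → 3 Ag(s) + Cr³⁺(aq), the reaction quotient is Q = [Cr³⁺(aq)] / [Ag⁺(aq)]^3.
Isolating [Cr³⁺(aq)] in Q = 10^{−2.230} yields log [Cr³⁺(aq)] = −2.353, i.e. 0.0044 M.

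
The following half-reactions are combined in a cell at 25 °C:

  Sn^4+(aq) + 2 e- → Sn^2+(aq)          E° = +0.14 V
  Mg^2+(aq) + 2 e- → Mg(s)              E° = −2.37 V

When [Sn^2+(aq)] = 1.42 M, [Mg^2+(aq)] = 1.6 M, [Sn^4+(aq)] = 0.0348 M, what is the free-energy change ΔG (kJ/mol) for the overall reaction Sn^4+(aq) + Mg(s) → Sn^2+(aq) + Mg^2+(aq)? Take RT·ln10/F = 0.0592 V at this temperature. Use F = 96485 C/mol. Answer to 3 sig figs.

−474 kJ/mol

E°cell = +0.14 − (−2.37) = +2.51 V; the balanced reaction transfers n = 2 electrons.
The reaction quotient is ([Sn^2+(aq)]·[Mg^2+(aq)]) / [Sn^4+(aq)] = 65.3; by Nernst, E = +2.51 − (0.0592/2)(1.815) = +2.4563 V.
Finally ΔG = −nFE = −(2)(96485 C/mol)(+2.4563 V) = −474 kJ/mol.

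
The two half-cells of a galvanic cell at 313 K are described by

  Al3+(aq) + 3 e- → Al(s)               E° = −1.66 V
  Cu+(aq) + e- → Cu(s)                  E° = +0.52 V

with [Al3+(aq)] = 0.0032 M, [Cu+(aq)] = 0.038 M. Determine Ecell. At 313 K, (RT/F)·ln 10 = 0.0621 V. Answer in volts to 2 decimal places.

Cu⁺/Cu is reduced (cathode, E° = +0.52 V) and Al³⁺/Al is oxidized (anode).
The standard potential is +0.52 − (−1.66) = +2.18 V and the balanced reaction transfers n = 3 electrons.
Balancing gives 3 Cu+(aq) + Al(s) → 3 Cu(s) + Al3+(aq); hence Q = [Al3+(aq)] / [Cu+(aq)]^3 = 58.3 (log Q = 1.766).
E = E° − (0.0621/n)·log Q = +2.18 − (0.0621/3)(1.766) = +2.14 V.

+2.14 V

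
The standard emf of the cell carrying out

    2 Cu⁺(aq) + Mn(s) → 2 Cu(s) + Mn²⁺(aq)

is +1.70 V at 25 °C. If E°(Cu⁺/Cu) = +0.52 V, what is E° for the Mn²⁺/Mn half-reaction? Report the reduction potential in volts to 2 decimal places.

In the reaction as written the Cu⁺/Cu couple is reduced (cathode) and Mn²⁺/Mn is oxidized (anode), so E°cell = E°(Cu⁺/Cu) − E°(Mn²⁺/Mn).
E°(Mn²⁺/Mn) = E°(cathode) − E°cell = +0.52 − (+1.70) = −1.18 V.

−1.18 V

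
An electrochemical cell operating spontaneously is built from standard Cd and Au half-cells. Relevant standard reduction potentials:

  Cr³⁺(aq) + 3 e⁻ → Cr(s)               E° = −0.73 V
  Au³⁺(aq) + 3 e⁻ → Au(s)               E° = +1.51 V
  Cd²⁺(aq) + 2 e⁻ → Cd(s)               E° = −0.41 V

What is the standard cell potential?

+1.92 V

Of the two couples in this cell, the one with the more positive reduction potential is reduced at the cathode: here that is Au³⁺/Au (+1.51 V); Cd²⁺/Cd (−0.41 V) is the anode.
E°cell = E°(cathode) − E°(anode) = +1.51 − (−0.41) = +1.92 V.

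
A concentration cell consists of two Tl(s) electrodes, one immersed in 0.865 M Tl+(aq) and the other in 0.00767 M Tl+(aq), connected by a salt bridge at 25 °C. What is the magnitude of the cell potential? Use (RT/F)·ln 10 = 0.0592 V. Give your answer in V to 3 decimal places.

For a concentration cell E°cell = 0, since both electrodes use the same couple.
The compartment with the higher Tl+(aq) concentration (0.865 M) acts as the cathode; ions are reduced there and produced at the dilute (0.00767 M) anode.
With n = 1, Ecell = −(0.0592/1)·log([dilute]/[conc]) = −(0.0592/1)·log(0.00767/0.865) = +0.121 V.

0.121 V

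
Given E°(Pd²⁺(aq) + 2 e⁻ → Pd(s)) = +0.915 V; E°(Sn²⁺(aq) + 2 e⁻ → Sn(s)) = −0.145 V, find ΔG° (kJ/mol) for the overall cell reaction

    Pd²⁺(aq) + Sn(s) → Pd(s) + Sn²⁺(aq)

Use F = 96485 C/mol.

In the reaction as written Pd²⁺(aq) is reduced, so the Pd²⁺/Pd couple is the cathode and Sn²⁺/Sn is the anode.
E°cell = +0.915 − (−0.145) = +1.060 V; balancing electrons gives n = 2.
ΔG° = −nFE°cell = −(2)(96485)(+1.060) J/mol = −205 kJ/mol.

−205 kJ/mol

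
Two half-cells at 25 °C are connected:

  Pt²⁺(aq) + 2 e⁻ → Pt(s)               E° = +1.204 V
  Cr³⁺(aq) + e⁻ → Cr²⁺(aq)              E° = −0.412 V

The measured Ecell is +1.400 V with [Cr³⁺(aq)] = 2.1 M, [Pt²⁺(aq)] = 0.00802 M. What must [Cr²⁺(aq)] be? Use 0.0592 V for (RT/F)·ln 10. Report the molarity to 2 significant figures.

The Pt²⁺/Pt couple has the larger reduction potential, so it is the cathode: E°cell = +1.204 − (−0.412) = +1.616 V and n = 2.
From the Nernst equation, log Q = n(E° − E)/0.0592 = 2·(+1.616 − (+1.400))/0.0592 = 7.297.
For Pt²⁺(aq) + 2 Cr²⁺(aq) → Pt(s) + 2 Cr³⁺(aq), the reaction quotient is Q = [Cr³⁺(aq)]^2 / ([Pt²⁺(aq)]·[Cr²⁺(aq)]^2).
Solving for the unknown gives log [Cr²⁺(aq)] = −2.278, so [Cr²⁺(aq)] ≈ 0.0053 M.

0.0053 M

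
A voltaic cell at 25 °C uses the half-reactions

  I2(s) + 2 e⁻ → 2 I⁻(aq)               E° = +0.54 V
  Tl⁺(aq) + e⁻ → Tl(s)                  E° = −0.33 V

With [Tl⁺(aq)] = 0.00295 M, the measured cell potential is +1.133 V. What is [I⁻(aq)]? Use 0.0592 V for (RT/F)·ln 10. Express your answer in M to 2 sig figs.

The I₂/I⁻ couple has the larger reduction potential, so it is the cathode: E°cell = +0.54 − (−0.33) = +0.87 V and n = 2.
From the Nernst equation, log Q = n(E° − E)/0.0592 = 2·(+0.87 − (+1.133))/0.0592 = −8.885.
For I2(s) + 2 Tl(s) → 2 I⁻(aq) + 2 Tl⁺(aq), the reaction quotient is Q = [I⁻(aq)]^2·[Tl⁺(aq)]^2.
Isolating [I⁻(aq)] in Q = 10^{−8.885} yields log [I⁻(aq)] = −1.912, i.e. 0.012 M.

0.012 M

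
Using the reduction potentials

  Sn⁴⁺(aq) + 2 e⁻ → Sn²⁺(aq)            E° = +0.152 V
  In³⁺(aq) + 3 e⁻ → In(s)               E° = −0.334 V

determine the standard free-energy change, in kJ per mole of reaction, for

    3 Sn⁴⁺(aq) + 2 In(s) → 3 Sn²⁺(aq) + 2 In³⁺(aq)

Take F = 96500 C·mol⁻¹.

In the reaction as written Sn⁴⁺(aq) is reduced, so the Sn⁴⁺/Sn²⁺ couple is the cathode and In³⁺/In is the anode.
E°cell = +0.152 − (−0.334) = +0.486 V; balancing electrons gives n = 6.
ΔG° = −nFE°cell = −(6)(96500)(+0.486) J/mol = −281 kJ/mol.

−281 kJ/mol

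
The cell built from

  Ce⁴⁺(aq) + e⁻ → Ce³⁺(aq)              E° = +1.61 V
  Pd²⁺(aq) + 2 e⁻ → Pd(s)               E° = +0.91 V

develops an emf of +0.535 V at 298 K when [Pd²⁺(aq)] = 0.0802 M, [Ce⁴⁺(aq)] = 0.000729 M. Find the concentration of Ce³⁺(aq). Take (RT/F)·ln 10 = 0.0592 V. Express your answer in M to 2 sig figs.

With Ce⁴⁺/Ce³⁺ at the cathode and Pd²⁺/Pd at the anode, E°cell = +1.61 − (+0.91) = +0.70 V (n = 2).
From the Nernst equation, log Q = n(E° − E)/0.0592 = 2·(+0.70 − (+0.535))/0.0592 = 5.574.
The balanced reaction is 2 Ce⁴⁺(aq) + Pd(s) → 2 Ce³⁺(aq) + Pd²⁺(aq), so Q = ([Ce³⁺(aq)]^2·[Pd²⁺(aq)]) / [Ce⁴⁺(aq)]^2.
Substituting the known concentrations and solving, log [Ce³⁺(aq)] = 0.198 and [Ce³⁺(aq)] = 1.6 M.

1.6 M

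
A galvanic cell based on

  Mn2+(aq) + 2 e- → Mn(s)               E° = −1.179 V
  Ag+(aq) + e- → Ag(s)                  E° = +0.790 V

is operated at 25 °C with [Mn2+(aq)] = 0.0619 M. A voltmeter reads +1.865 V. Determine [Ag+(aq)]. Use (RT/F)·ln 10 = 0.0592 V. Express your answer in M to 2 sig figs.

0.0044 M

With Ag⁺/Ag at the cathode and Mn²⁺/Mn at the anode, E°cell = +0.790 − (−1.179) = +1.969 V (n = 2).
From the Nernst equation, log Q = n(E° − E)/0.0592 = 2·(+1.969 − (+1.865))/0.0592 = 3.514.
Balancing electrons gives 2 Ag+(aq) + Mn(s) → 2 Ag(s) + Mn2+(aq); thus Q = [Mn2+(aq)] / [Ag+(aq)]^2.
Substituting the known concentrations and solving, log [Ag+(aq)] = −2.361 and [Ag+(aq)] = 0.0044 M.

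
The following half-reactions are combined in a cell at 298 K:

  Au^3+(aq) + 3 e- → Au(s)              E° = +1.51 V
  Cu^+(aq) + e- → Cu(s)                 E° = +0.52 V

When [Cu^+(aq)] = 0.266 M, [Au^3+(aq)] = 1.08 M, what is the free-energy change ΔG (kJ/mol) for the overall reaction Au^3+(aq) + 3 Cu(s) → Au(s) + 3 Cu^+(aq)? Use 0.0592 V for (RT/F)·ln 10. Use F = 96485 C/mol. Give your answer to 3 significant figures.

−297 kJ/mol

The standard cell potential is +1.51 − (+0.52) = +0.99 V, with n = 3 electrons in the balanced equation.
Here Q = [Cu^+(aq)]^3 / [Au^3+(aq)] = 0.0174 (log Q = −1.759), giving E = +0.99 − (0.0592/3)·(−1.759) = +1.0247 V.
Then ΔG = −nFE = −3 × 96485 × +1.0247 J/mol = −297 kJ/mol.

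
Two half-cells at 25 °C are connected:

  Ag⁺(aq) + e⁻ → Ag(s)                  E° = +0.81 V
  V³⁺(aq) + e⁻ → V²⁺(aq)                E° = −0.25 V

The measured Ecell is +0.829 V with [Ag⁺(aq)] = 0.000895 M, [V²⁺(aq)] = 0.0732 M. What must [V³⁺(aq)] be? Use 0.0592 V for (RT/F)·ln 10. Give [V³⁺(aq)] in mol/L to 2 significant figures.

With Ag⁺/Ag at the cathode and V³⁺/V²⁺ at the anode, E°cell = +0.81 − (−0.25) = +1.06 V (n = 1).
Rearranging E = E° − (0.0592/n)·log Q gives log Q = 1(+1.06 − (+0.829))/0.0592 = 3.902.
The balanced reaction is Ag⁺(aq) + V²⁺(aq) → Ag(s) + V³⁺(aq), so Q = [V³⁺(aq)] / ([Ag⁺(aq)]·[V²⁺(aq)]).
Isolating [V³⁺(aq)] in Q = 10^{3.902} yields log [V³⁺(aq)] = −0.282, i.e. 0.52 M.

0.52 M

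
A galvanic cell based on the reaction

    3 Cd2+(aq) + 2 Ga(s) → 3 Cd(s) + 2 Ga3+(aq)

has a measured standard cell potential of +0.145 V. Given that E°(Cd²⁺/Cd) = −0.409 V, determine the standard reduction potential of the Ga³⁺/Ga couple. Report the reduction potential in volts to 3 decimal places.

−0.554 V

In the reaction as written the Cd²⁺/Cd couple is reduced (cathode) and Ga³⁺/Ga is oxidized (anode), so E°cell = E°(Cd²⁺/Cd) − E°(Ga³⁺/Ga).
E°(Ga³⁺/Ga) = E°(cathode) − E°cell = −0.409 − (+0.145) = −0.554 V.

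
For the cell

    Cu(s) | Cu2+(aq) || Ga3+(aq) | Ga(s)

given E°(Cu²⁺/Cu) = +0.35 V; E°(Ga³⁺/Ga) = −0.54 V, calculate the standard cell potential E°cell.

−0.89 V

By convention the left-hand electrode in cell notation is the anode (oxidation) and the right-hand electrode is the cathode (reduction).
E°cell = E°(right) − E°(left) = −0.54 − (+0.35) = −0.89 V.
The negative sign shows that, as written, the cell would require an external voltage to drive the reaction.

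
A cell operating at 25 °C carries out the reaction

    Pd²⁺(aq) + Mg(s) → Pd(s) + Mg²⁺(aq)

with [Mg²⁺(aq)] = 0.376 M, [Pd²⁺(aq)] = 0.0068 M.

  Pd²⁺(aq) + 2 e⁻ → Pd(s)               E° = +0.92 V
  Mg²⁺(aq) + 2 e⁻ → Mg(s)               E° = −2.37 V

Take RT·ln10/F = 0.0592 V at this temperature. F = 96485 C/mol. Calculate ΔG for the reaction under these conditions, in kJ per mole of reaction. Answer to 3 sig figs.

The standard cell potential is +0.92 − (−2.37) = +3.29 V, with n = 2 electrons in the balanced equation.
Q = [Mg²⁺(aq)] / [Pd²⁺(aq)] = 55.3, so log Q = 1.743 and E = +3.29 − (0.0592/2)(1.743) = +3.2384 V.
Finally ΔG = −nFE = −(2)(96485 C/mol)(+3.2384 V) = −625 kJ/mol.

−625 kJ/mol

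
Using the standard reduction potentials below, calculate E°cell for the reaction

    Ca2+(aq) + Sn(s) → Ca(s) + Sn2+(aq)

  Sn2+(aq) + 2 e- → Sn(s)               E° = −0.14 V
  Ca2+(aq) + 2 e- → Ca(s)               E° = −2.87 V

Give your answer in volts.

−2.73 V

In the reaction as written, Ca2+(aq) is reduced (cathode) and Sn2+(aq) is produced by oxidation at the anode.
E°cell = E°(cathode) − E°(anode) = −2.87 − (−0.14) = −2.73 V.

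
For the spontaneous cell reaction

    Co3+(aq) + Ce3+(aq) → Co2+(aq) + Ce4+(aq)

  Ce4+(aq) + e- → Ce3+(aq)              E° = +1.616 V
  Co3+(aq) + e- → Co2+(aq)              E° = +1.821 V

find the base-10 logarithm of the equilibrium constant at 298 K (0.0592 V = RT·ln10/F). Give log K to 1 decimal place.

log K = 3.5

The Co³⁺/Co²⁺ couple is reduced (cathode); E°cell = +1.821 − (+1.616) = +0.205 V with n = 1.
At equilibrium E = 0, so log K = nE°cell / 0.0592 = (1)(+0.205) / 0.0592 = 3.5.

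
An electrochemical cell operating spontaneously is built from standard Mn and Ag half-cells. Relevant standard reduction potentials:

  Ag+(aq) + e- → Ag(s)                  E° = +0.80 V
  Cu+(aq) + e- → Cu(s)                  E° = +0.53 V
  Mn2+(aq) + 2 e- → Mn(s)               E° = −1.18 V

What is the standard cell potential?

The Ag⁺/Ag couple has the higher E°, so Ag ion is reduced (cathode) and Mn is oxidized (anode).
E°cell = E°(cathode) − E°(anode) = +0.80 − (−1.18) = +1.98 V.

+1.98 V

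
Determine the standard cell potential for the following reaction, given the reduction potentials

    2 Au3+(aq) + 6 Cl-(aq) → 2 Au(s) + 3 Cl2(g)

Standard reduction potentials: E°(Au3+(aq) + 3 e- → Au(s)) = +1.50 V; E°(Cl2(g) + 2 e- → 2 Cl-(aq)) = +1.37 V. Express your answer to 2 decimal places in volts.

+0.13 V

In the reaction as written, Au3+(aq) is reduced (cathode) and Cl2(g) is produced by oxidation at the anode.
E°cell = E°(cathode) − E°(anode) = +1.50 − (+1.37) = +0.13 V.
The positive value indicates the reaction is spontaneous as written.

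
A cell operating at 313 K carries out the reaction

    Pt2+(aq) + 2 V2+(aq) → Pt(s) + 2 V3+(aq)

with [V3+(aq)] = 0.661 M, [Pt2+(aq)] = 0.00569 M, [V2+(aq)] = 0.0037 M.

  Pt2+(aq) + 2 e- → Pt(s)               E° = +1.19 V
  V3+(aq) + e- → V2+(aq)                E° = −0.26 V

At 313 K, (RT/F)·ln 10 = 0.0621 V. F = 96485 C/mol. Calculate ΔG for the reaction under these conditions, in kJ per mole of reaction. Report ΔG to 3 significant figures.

E°cell = +1.19 − (−0.26) = +1.45 V; the balanced reaction transfers n = 2 electrons.
The reaction quotient is [V3+(aq)]^2 / ([Pt2+(aq)]·[V2+(aq)]^2) = 5.61×10^6; by Nernst, E = +1.45 − (0.0621/2)(6.749) = +1.2404 V.
Finally ΔG = −nFE = −(2)(96485 C/mol)(+1.2404 V) = −239 kJ/mol.

−239 kJ/mol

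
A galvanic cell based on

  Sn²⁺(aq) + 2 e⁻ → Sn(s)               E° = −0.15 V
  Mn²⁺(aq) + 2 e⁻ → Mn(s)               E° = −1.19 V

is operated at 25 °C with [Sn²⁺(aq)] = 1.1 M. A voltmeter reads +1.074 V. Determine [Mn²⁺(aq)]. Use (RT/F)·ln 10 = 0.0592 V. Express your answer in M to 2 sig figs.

0.078 M

With Sn²⁺/Sn at the cathode and Mn²⁺/Mn at the anode, E°cell = −0.15 − (−1.19) = +1.04 V (n = 2).
Since E = E° − (0.0592/n)·log Q, log Q = n(E° − E)/0.0592 = −1.149.
The balanced reaction is Sn²⁺(aq) + Mn(s) → Sn(s) + Mn²⁺(aq), so Q = [Mn²⁺(aq)] / [Sn²⁺(aq)].
Isolating [Mn²⁺(aq)] in Q = 10^{−1.149} yields log [Mn²⁺(aq)] = −1.108, i.e. 0.078 M.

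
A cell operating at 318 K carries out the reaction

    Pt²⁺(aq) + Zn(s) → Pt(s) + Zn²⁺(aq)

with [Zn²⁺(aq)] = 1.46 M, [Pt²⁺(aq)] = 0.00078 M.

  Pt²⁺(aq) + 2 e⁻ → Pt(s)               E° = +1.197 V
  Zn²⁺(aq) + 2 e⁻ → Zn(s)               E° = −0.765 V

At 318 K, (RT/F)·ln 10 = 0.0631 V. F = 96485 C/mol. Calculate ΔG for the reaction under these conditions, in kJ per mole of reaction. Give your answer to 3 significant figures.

−359 kJ/mol

With Pt²⁺/Pt reduced at the cathode, E°cell = +1.197 − (−0.765) = +1.962 V and n = 2.
The reaction quotient is [Zn²⁺(aq)] / [Pt²⁺(aq)] = 1.87×10^3; by Nernst, E = +1.962 − (0.0631/2)(3.272) = +1.8588 V.
ΔG = −nFE = −(2)(96485)(+1.8588) J/mol = −359 kJ/mol.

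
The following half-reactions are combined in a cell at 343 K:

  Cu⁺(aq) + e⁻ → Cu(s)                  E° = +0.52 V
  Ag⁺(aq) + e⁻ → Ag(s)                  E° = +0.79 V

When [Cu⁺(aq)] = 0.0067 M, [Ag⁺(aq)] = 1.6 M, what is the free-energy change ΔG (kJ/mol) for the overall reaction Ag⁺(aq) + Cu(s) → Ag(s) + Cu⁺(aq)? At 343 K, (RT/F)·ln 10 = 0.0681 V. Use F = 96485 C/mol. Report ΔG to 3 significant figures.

−41.7 kJ/mol

The standard cell potential is +0.79 − (+0.52) = +0.27 V, with n = 1 electron in the balanced equation.
Q = [Cu⁺(aq)] / [Ag⁺(aq)] = 0.00419, so log Q = −2.378 and E = +0.27 − (0.0681/1)(−2.378) = +0.4319 V.
Finally ΔG = −nFE = −(1)(96485 C/mol)(+0.4319 V) = −41.7 kJ/mol.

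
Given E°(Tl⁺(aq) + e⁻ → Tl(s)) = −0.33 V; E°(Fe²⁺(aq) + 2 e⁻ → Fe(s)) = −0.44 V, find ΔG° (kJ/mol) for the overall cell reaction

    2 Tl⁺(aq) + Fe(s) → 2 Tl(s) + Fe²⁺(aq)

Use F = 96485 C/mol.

In the reaction as written Tl⁺(aq) is reduced, so the Tl⁺/Tl couple is the cathode and Fe²⁺/Fe is the anode.
E°cell = −0.33 − (−0.44) = +0.11 V; balancing electrons gives n = 2.
ΔG° = −nFE°cell = −(2)(96485)(+0.11) J/mol = −21.2 kJ/mol.

−21.2 kJ/mol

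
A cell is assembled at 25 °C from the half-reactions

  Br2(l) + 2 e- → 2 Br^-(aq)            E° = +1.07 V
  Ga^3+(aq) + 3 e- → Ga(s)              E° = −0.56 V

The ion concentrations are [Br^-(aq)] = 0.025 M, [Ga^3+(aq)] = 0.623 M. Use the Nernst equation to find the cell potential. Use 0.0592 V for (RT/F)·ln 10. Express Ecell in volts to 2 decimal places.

Br₂/Br⁻ is reduced (cathode, E° = +1.07 V) and Ga³⁺/Ga is oxidized (anode).
E°cell = E°cat − E°an = +1.07 − (−0.56) = +1.63 V; n = 6.
For the overall reaction 3 Br2(l) + 2 Ga(s) → 6 Br^-(aq) + 2 Ga^3+(aq), Q = [Br^-(aq)]^6·[Ga^3+(aq)]^2 = 9.48×10^−11, giving log Q = −10.023.
E = E° − (0.0592/n)·log Q = +1.63 − (0.0592/6)(−10.023) = +1.73 V.

+1.73 V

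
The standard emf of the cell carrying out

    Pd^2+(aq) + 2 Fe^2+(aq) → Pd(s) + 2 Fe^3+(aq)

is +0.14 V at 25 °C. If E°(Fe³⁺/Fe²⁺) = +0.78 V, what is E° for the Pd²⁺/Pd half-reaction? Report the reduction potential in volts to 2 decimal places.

+0.92 V

In the reaction as written the Pd²⁺/Pd couple is reduced (cathode) and Fe³⁺/Fe²⁺ is oxidized (anode), so E°cell = E°(Pd²⁺/Pd) − E°(Fe³⁺/Fe²⁺).
E°(Pd²⁺/Pd) = E°cell + E°(anode) = +0.14 + (+0.78) = +0.92 V.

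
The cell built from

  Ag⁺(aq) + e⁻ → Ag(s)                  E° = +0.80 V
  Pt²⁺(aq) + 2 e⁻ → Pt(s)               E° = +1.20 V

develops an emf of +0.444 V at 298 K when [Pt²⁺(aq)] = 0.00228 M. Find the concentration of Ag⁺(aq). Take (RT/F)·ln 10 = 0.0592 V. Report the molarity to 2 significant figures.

0.0086 M

With Pt²⁺/Pt at the cathode and Ag⁺/Ag at the anode, E°cell = +1.20 − (+0.80) = +0.40 V (n = 2).
Rearranging E = E° − (0.0592/n)·log Q gives log Q = 2(+0.40 − (+0.444))/0.0592 = −1.486.
The balanced reaction is Pt²⁺(aq) + 2 Ag(s) → Pt(s) + 2 Ag⁺(aq), so Q = [Ag⁺(aq)]^2 / [Pt²⁺(aq)].
Substituting the known concentrations and solving, log [Ag⁺(aq)] = −2.064 and [Ag⁺(aq)] = 0.0086 M.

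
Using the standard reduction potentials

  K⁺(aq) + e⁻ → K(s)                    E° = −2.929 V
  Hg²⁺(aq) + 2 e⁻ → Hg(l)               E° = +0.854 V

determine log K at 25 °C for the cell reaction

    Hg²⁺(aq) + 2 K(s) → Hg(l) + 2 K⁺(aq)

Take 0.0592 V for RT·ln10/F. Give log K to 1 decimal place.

The Hg²⁺/Hg couple is reduced (cathode); E°cell = +0.854 − (−2.929) = +3.783 V with n = 2.
At equilibrium E = 0, so log K = nE°cell / 0.0592 = (2)(+3.783) / 0.0592 = 127.8.

log K = 127.8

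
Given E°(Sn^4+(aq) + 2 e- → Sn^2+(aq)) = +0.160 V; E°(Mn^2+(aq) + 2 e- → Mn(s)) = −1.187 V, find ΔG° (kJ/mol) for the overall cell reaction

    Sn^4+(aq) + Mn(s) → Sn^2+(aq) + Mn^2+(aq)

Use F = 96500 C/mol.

In the reaction as written Sn^4+(aq) is reduced, so the Sn⁴⁺/Sn²⁺ couple is the cathode and Mn²⁺/Mn is the anode.
E°cell = +0.160 − (−1.187) = +1.347 V; balancing electrons gives n = 2.
ΔG° = −nFE°cell = −(2)(96500)(+1.347) J/mol = −260 kJ/mol.

−260 kJ/mol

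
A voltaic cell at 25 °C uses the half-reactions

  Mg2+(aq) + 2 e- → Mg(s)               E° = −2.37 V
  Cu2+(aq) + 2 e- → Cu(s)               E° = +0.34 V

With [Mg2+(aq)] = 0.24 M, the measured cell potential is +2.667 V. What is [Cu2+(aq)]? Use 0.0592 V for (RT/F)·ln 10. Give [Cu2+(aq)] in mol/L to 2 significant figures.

The Cu²⁺/Cu couple has the larger reduction potential, so it is the cathode: E°cell = +0.34 − (−2.37) = +2.71 V and n = 2.
From the Nernst equation, log Q = n(E° − E)/0.0592 = 2·(+2.71 − (+2.667))/0.0592 = 1.453.
Balancing electrons gives Cu2+(aq) + Mg(s) → Cu(s) + Mg2+(aq); thus Q = [Mg2+(aq)] / [Cu2+(aq)].
Solving for the unknown gives log [Cu2+(aq)] = −2.073, so [Cu2+(aq)] ≈ 0.0085 M.

0.0085 M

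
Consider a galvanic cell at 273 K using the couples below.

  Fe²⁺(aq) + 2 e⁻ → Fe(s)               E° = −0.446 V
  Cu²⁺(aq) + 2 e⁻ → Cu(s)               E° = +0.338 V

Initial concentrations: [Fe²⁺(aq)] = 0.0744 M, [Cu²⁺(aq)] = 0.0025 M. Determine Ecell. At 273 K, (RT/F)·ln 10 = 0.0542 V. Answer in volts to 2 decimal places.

The Cu²⁺/Cu couple has the more positive E°, so it is the cathode; Fe²⁺/Fe is the anode.
E°cell = +0.338 − (−0.446) = +0.784 V, with n = 2 electrons transferred.
The balanced reaction is Cu²⁺(aq) + Fe(s) → Cu(s) + Fe²⁺(aq), so Q = [Fe²⁺(aq)] / [Cu²⁺(aq)] = 29.8 and log Q = 1.474.
E = E° − (0.0542/n)·log Q = +0.784 − (0.0542/2)(1.474) = +0.74 V.

+0.74 V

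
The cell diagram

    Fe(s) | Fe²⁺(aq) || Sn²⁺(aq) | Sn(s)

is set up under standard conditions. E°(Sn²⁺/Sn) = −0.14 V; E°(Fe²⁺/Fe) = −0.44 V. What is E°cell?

+0.30 V

By convention the left-hand electrode in cell notation is the anode (oxidation) and the right-hand electrode is the cathode (reduction).
E°cell = E°(right) − E°(left) = −0.14 − (−0.44) = +0.30 V.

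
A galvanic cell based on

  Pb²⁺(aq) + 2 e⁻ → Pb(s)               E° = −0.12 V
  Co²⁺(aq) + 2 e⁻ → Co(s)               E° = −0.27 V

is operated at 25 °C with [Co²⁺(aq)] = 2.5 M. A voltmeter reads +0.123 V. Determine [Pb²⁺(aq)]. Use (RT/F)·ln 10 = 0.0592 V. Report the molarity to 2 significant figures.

0.31 M

With Pb²⁺/Pb at the cathode and Co²⁺/Co at the anode, E°cell = −0.12 − (−0.27) = +0.15 V (n = 2).
Since E = E° − (0.0592/n)·log Q, log Q = n(E° − E)/0.0592 = 0.912.
Balancing electrons gives Pb²⁺(aq) + Co(s) → Pb(s) + Co²⁺(aq); thus Q = [Co²⁺(aq)] / [Pb²⁺(aq)].
Solving for the unknown gives log [Pb²⁺(aq)] = −0.514, so [Pb²⁺(aq)] ≈ 0.31 M.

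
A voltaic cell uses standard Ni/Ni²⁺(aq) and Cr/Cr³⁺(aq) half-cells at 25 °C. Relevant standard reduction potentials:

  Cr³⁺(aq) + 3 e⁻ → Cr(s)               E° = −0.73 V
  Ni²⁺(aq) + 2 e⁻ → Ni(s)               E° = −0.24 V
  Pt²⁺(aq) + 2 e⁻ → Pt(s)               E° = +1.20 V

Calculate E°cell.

+0.49 V

Of the two couples in this cell, the one with the more positive reduction potential is reduced at the cathode: here that is Ni²⁺/Ni (−0.24 V); Cr³⁺/Cr (−0.73 V) is the anode.
E°cell = E°(cathode) − E°(anode) = −0.24 − (−0.73) = +0.49 V.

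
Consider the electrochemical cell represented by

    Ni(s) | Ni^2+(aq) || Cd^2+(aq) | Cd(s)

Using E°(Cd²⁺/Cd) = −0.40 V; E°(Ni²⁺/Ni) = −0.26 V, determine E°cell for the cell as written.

−0.14 V

By convention the left-hand electrode in cell notation is the anode (oxidation) and the right-hand electrode is the cathode (reduction).
E°cell = E°(right) − E°(left) = −0.40 − (−0.26) = −0.14 V.
The negative sign shows that, as written, the cell would require an external voltage to drive the reaction.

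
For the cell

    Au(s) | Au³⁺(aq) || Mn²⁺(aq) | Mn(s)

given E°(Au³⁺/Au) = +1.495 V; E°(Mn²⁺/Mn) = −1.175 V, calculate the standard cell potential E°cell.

−2.670 V

By convention the left-hand electrode in cell notation is the anode (oxidation) and the right-hand electrode is the cathode (reduction).
E°cell = E°(right) − E°(left) = −1.175 − (+1.495) = −2.670 V.
The negative sign shows that, as written, the cell would require an external voltage to drive the reaction.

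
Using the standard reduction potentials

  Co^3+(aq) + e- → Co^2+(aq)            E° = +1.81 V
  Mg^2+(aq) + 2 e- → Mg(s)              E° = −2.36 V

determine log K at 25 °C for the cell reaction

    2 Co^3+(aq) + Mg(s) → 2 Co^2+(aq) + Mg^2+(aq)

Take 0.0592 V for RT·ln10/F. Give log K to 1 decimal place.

The Co³⁺/Co²⁺ couple is reduced (cathode); E°cell = +1.81 − (−2.36) = +4.17 V with n = 2.
At equilibrium E = 0, so log K = nE°cell / 0.0592 = (2)(+4.17) / 0.0592 = 140.9.

log K = 140.9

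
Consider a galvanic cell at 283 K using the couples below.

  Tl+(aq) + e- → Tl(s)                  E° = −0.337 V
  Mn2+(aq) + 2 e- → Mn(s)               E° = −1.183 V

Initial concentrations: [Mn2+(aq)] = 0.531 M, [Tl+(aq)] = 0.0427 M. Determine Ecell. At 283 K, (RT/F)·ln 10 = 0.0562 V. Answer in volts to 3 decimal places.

Tl⁺/Tl is reduced (cathode, E° = −0.337 V) and Mn²⁺/Mn is oxidized (anode).
E°cell = −0.337 − (−1.183) = +0.846 V, with n = 2 electrons transferred.
For the overall reaction 2 Tl+(aq) + Mn(s) → 2 Tl(s) + Mn2+(aq), Q = [Mn2+(aq)] / [Tl+(aq)]^2 = 291, giving log Q = 2.464.
By the Nernst equation, E = +0.846 − (0.0562/2)·(2.464) = +0.777 V.

+0.777 V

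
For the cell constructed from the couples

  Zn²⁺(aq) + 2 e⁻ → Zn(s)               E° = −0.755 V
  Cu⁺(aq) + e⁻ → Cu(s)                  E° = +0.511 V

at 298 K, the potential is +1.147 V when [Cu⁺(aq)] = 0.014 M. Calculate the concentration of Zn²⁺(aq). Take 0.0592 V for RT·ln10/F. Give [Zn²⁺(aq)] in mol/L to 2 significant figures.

2.1 M

The Cu⁺/Cu couple has the larger reduction potential, so it is the cathode: E°cell = +0.511 − (−0.755) = +1.266 V and n = 2.
Rearranging E = E° − (0.0592/n)·log Q gives log Q = 2(+1.266 − (+1.147))/0.0592 = 4.020.
For 2 Cu⁺(aq) + Zn(s) → 2 Cu(s) + Zn²⁺(aq), the reaction quotient is Q = [Zn²⁺(aq)] / [Cu⁺(aq)]^2.
Substituting the known concentrations and solving, log [Zn²⁺(aq)] = 0.312 and [Zn²⁺(aq)] = 2.1 M.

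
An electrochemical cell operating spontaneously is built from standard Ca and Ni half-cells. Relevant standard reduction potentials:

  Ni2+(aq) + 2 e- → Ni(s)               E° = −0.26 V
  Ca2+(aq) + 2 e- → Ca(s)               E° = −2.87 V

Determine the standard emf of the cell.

+2.61 V

Of the two couples in this cell, the one with the more positive reduction potential is reduced at the cathode: here that is Ni²⁺/Ni (−0.26 V); Ca²⁺/Ca (−2.87 V) is the anode.
E°cell = E°(cathode) − E°(anode) = −0.26 − (−2.87) = +2.61 V.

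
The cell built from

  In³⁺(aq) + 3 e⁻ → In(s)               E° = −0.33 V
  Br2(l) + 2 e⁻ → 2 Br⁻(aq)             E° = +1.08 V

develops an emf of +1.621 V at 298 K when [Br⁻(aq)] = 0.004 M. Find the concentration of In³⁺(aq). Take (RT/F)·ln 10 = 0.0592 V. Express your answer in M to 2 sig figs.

0.00032 M

With Br₂/Br⁻ at the cathode and In³⁺/In at the anode, E°cell = +1.08 − (−0.33) = +1.41 V (n = 6).
Rearranging E = E° − (0.0592/n)·log Q gives log Q = 6(+1.41 − (+1.621))/0.0592 = −21.385.
For 3 Br2(l) + 2 In(s) → 6 Br⁻(aq) + 2 In³⁺(aq), the reaction quotient is Q = [Br⁻(aq)]^6·[In³⁺(aq)]^2.
Substituting the known concentrations and solving, log [In³⁺(aq)] = −3.499 and [In³⁺(aq)] = 0.00032 M.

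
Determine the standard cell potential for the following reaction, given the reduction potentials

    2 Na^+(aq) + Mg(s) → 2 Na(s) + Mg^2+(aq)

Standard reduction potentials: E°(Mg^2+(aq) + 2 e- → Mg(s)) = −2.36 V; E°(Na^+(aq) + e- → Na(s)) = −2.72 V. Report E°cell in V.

−0.36 V

In the reaction as written, Na^+(aq) is reduced (cathode) and Mg^2+(aq) is produced by oxidation at the anode.
E°cell = E°(cathode) − E°(anode) = −2.72 − (−2.36) = −0.36 V.
The negative E°cell means the reaction is non-spontaneous in the direction written.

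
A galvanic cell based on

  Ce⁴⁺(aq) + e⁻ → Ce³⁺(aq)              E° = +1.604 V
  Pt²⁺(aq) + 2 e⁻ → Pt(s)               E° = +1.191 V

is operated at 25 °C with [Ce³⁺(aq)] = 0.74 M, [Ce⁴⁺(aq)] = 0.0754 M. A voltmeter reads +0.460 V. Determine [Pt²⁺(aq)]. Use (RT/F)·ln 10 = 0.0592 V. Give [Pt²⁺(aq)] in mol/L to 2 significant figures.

Ce⁴⁺/Ce³⁺ is the cathode (higher E°); E°cell = +1.604 − (+1.191) = +0.413 V with n = 2.
Rearranging E = E° − (0.0592/n)·log Q gives log Q = 2(+0.413 − (+0.460))/0.0592 = −1.588.
For 2 Ce⁴⁺(aq) + Pt(s) → 2 Ce³⁺(aq) + Pt²⁺(aq), the reaction quotient is Q = ([Ce³⁺(aq)]^2·[Pt²⁺(aq)]) / [Ce⁴⁺(aq)]^2.
Substituting the known concentrations and solving, log [Pt²⁺(aq)] = −3.572 and [Pt²⁺(aq)] = 0.00027 M.

0.00027 M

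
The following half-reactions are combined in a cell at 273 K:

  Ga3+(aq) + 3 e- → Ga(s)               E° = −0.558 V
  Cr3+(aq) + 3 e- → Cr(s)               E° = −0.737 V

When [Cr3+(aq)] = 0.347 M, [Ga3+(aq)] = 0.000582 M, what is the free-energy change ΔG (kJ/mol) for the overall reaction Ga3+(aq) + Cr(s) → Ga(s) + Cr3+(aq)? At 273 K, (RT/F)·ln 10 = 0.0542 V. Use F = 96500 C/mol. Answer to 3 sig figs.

E°cell = −0.558 − (−0.737) = +0.179 V; the balanced reaction transfers n = 3 electrons.
The reaction quotient is [Cr3+(aq)] / [Ga3+(aq)] = 596; by Nernst, E = +0.179 − (0.0542/3)(2.775) = +0.1289 V.
Then ΔG = −nFE = −3 × 96500 × +0.1289 J/mol = −37.3 kJ/mol.

−37.3 kJ/mol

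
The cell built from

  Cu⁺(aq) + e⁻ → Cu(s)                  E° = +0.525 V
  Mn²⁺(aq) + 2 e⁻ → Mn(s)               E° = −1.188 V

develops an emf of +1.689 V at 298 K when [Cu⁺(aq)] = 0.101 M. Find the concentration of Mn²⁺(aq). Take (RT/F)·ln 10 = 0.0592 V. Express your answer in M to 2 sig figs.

0.066 M

With Cu⁺/Cu at the cathode and Mn²⁺/Mn at the anode, E°cell = +0.525 − (−1.188) = +1.713 V (n = 2).
Rearranging E = E° − (0.0592/n)·log Q gives log Q = 2(+1.713 − (+1.689))/0.0592 = 0.811.
The balanced reaction is 2 Cu⁺(aq) + Mn(s) → 2 Cu(s) + Mn²⁺(aq), so Q = [Mn²⁺(aq)] / [Cu⁺(aq)]^2.
Substituting the known concentrations and solving, log [Mn²⁺(aq)] = −1.180 and [Mn²⁺(aq)] = 0.066 M.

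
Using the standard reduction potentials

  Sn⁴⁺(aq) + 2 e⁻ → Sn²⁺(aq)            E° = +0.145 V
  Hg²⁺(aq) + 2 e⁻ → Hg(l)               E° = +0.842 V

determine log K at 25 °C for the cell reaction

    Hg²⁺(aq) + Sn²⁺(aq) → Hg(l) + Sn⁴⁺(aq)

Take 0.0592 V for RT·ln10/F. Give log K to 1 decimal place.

The Hg²⁺/Hg couple is reduced (cathode); E°cell = +0.842 − (+0.145) = +0.697 V with n = 2.
At equilibrium E = 0, so log K = nE°cell / 0.0592 = (2)(+0.697) / 0.0592 = 23.5.

log K = 23.5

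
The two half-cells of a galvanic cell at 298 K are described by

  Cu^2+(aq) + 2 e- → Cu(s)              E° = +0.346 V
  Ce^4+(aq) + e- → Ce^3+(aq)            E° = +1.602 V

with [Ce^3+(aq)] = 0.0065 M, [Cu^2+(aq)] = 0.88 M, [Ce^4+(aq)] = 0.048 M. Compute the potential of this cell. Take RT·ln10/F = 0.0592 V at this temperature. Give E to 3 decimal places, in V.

+1.309 V

The Ce⁴⁺/Ce³⁺ couple has the more positive E°, so it is the cathode; Cu²⁺/Cu is the anode.
E°cell = +1.602 − (+0.346) = +1.256 V, with n = 2 electrons transferred.
The balanced reaction is 2 Ce^4+(aq) + Cu(s) → 2 Ce^3+(aq) + Cu^2+(aq), so Q = ([Ce^3+(aq)]^2·[Cu^2+(aq)]) / [Ce^4+(aq)]^2 = 0.0161 and log Q = −1.792.
By the Nernst equation, E = +1.256 − (0.0592/2)·(−1.792) = +1.309 V.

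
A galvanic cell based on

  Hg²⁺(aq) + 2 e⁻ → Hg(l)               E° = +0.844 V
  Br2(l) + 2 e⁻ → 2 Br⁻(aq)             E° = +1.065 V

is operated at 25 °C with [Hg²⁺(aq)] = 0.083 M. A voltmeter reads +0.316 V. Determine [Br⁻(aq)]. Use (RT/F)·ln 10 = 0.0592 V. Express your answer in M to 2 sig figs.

The Br₂/Br⁻ couple has the larger reduction potential, so it is the cathode: E°cell = +1.065 − (+0.844) = +0.221 V and n = 2.
From the Nernst equation, log Q = n(E° − E)/0.0592 = 2·(+0.221 − (+0.316))/0.0592 = −3.209.
For Br2(l) + Hg(l) → 2 Br⁻(aq) + Hg²⁺(aq), the reaction quotient is Q = [Br⁻(aq)]^2·[Hg²⁺(aq)].
Substituting the known concentrations and solving, log [Br⁻(aq)] = −1.064 and [Br⁻(aq)] = 0.086 M.

0.086 M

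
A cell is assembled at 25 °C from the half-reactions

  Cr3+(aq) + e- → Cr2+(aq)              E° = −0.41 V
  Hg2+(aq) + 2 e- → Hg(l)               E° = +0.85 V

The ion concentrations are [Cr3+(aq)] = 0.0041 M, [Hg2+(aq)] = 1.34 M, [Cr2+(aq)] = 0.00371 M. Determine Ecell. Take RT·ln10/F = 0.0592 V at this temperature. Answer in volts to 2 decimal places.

+1.26 V

The Hg²⁺/Hg couple has the more positive E°, so it is the cathode; Cr³⁺/Cr²⁺ is the anode.
E°cell = E°cat − E°an = +0.85 − (−0.41) = +1.26 V; n = 2.
Balancing gives Hg2+(aq) + 2 Cr2+(aq) → Hg(l) + 2 Cr3+(aq); hence Q = [Cr3+(aq)]^2 / ([Hg2+(aq)]·[Cr2+(aq)]^2) = 0.911 (log Q = −0.040).
Applying E = E° − (RT ln10/nF)·log Q gives +1.26 − (0.0592/2)(−0.040) = +1.26 V.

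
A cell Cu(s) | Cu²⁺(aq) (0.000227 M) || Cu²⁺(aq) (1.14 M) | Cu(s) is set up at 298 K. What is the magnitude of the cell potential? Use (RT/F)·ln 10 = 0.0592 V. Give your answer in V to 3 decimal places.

For a concentration cell E°cell = 0, since both electrodes use the same couple.
The compartment with the higher Cu²⁺(aq) concentration (1.14 M) acts as the cathode; ions are reduced there and produced at the dilute (0.000227 M) anode.
With n = 2, Ecell = −(0.0592/2)·log([dilute]/[conc]) = −(0.0592/2)·log(0.000227/1.14) = +0.110 V.

0.110 V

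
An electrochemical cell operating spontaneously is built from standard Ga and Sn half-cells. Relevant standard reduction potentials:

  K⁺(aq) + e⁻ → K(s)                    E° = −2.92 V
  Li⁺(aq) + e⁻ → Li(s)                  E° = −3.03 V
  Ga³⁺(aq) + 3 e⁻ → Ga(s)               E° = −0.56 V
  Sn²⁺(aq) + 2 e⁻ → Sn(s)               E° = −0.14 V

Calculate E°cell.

Of the two couples in this cell, the one with the more positive reduction potential is reduced at the cathode: here that is Sn²⁺/Sn (−0.14 V); Ga³⁺/Ga (−0.56 V) is the anode.
E°cell = E°(cathode) − E°(anode) = −0.14 − (−0.56) = +0.42 V.

+0.42 V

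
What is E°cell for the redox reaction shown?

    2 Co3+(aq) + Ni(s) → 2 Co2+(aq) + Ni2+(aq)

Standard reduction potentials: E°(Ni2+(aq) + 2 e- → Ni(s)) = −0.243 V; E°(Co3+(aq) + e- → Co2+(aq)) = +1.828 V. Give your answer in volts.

+2.071 V

In the reaction as written, Co3+(aq) is reduced (cathode) and Ni2+(aq) is produced by oxidation at the anode.
E°cell = E°(cathode) − E°(anode) = +1.828 − (−0.243) = +2.071 V.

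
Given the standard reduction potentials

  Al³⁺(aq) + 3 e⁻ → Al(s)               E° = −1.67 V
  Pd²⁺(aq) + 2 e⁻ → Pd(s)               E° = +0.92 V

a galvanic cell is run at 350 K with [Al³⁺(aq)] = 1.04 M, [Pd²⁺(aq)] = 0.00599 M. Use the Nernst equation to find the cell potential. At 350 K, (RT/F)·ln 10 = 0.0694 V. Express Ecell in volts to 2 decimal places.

+2.51 V

The Pd²⁺/Pd couple has the more positive E°, so it is the cathode; Al³⁺/Al is the anode.
E°cell = +0.92 − (−1.67) = +2.59 V, with n = 6 electrons transferred.
The balanced reaction is 3 Pd²⁺(aq) + 2 Al(s) → 3 Pd(s) + 2 Al³⁺(aq), so Q = [Al³⁺(aq)]^2 / [Pd²⁺(aq)]^3 = 5.03×10^6 and log Q = 6.702.
E = E° − (0.0694/n)·log Q = +2.59 − (0.0694/6)(6.702) = +2.51 V.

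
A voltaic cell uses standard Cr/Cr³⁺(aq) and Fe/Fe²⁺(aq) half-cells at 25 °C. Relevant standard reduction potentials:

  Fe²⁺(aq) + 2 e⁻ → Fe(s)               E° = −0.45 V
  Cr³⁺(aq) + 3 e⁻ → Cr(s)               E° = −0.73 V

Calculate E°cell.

+0.28 V

The Fe²⁺/Fe couple has the higher E°, so Fe ion is reduced (cathode) and Cr is oxidized (anode).
E°cell = E°(cathode) − E°(anode) = −0.45 − (−0.73) = +0.28 V.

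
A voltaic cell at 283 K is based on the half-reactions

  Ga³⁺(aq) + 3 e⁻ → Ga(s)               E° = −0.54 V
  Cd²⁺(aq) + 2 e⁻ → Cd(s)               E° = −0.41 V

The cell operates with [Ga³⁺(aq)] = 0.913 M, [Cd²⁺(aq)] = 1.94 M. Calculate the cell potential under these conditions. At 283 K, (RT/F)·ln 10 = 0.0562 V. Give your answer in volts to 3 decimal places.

+0.139 V

Since E°(Cd²⁺/Cd) > E°(Ga³⁺/Ga), Cd²⁺/Cd serves as the cathode.
E°cell = E°cat − E°an = −0.41 − (−0.54) = +0.13 V; n = 6.
The balanced reaction is 3 Cd²⁺(aq) + 2 Ga(s) → 3 Cd(s) + 2 Ga³⁺(aq), so Q = [Ga³⁺(aq)]^2 / [Cd²⁺(aq)]^3 = 0.114 and log Q = −0.942.
E = E° − (0.0562/n)·log Q = +0.13 − (0.0562/6)(−0.942) = +0.139 V.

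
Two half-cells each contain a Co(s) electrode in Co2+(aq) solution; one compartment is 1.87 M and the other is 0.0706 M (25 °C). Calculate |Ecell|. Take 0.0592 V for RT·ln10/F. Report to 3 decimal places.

For a concentration cell E°cell = 0, since both electrodes use the same couple.
The compartment with the higher Co2+(aq) concentration (1.87 M) acts as the cathode; ions are reduced there and produced at the dilute (0.0706 M) anode.
With n = 2, Ecell = −(0.0592/2)·log([dilute]/[conc]) = −(0.0592/2)·log(0.0706/1.87) = +0.042 V.

0.042 V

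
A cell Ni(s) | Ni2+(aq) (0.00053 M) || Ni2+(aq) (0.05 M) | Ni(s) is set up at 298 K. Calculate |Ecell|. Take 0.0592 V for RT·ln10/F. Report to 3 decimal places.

0.058 V

For a concentration cell E°cell = 0, since both electrodes use the same couple.
The compartment with the higher Ni2+(aq) concentration (0.05 M) acts as the cathode; ions are reduced there and produced at the dilute (0.00053 M) anode.
With n = 2, Ecell = −(0.0592/2)·log([dilute]/[conc]) = −(0.0592/2)·log(0.00053/0.05) = +0.058 V.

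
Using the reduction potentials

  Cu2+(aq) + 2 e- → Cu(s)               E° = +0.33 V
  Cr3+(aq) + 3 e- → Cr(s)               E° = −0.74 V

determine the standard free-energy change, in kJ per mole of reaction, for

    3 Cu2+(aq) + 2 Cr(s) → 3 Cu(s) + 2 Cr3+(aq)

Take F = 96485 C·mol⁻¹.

−619 kJ/mol

In the reaction as written Cu2+(aq) is reduced, so the Cu²⁺/Cu couple is the cathode and Cr³⁺/Cr is the anode.
E°cell = +0.33 − (−0.74) = +1.07 V; balancing electrons gives n = 6.
ΔG° = −nFE°cell = −(6)(96485)(+1.07) J/mol = −619 kJ/mol.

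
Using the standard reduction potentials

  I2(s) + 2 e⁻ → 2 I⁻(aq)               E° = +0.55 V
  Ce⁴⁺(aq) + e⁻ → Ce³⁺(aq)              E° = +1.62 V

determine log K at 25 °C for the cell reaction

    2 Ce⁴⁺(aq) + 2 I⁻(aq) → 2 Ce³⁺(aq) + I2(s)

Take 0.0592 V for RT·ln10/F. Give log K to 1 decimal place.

log K = 36.1

The Ce⁴⁺/Ce³⁺ couple is reduced (cathode); E°cell = +1.62 − (+0.55) = +1.07 V with n = 2.
At equilibrium E = 0, so log K = nE°cell / 0.0592 = (2)(+1.07) / 0.0592 = 36.1.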